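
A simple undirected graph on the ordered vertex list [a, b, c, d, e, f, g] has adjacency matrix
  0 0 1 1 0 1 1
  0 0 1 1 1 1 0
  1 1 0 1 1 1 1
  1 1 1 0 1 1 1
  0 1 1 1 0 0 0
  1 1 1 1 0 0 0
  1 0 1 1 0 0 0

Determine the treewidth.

A width-3 tree decomposition is:
Bags: B1 = {b, c, d, f}  B2 = {b, c, d, e}  B3 = {a, c, d, f}  B4 = {a, c, d, g}
Tree: B1–B2, B1–B3, B3–B4
Each bag holds 4 vertices, so the decomposition has width 3, which upper-bounds the treewidth. For the lower bound, the 4 vertices {a, c, d, g} are pairwise adjacent, and any tree decomposition puts a clique entirely inside one bag — forcing width ≥ 3. Hence tw(G) = 3 exactly.

3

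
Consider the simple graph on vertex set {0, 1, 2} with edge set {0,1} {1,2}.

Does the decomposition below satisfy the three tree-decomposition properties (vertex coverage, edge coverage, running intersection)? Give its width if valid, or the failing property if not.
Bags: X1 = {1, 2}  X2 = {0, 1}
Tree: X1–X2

Vertex coverage: the bags together contain {0, 1, 2}, the full vertex set. Edge coverage: each edge of G has both endpoints in at least one bag. Running intersection: for every vertex, the bags containing it form a connected subtree. All three properties hold, so this is a valid tree decomposition of width max|bag| − 1 = 1, and hence tw(G) ≤ 1.

Yes; width 1.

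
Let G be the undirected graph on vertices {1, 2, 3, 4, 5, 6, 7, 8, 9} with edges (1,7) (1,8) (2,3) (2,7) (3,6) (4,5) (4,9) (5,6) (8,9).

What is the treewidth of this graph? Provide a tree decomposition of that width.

Each bag holds 3 vertices, so the decomposition has width 2, which upper-bounds the treewidth. Since 8–1–7–2–3–6–5–4–9–8 is a cycle in G, G is not acyclic. Forests are exactly the graphs of treewidth ≤ 1, so tw(G) ≥ 2. Combining the bounds, tw(G) = 2.

Treewidth 2.
Bags: B1 = {1, 7, 8}  B2 = {2, 7, 8}  B3 = {2, 3, 8}  B4 = {3, 6, 8}  B5 = {5, 6, 8}  B6 = {4, 5, 8}  B7 = {4, 8, 9}
Tree: B1–B2, B2–B3, B3–B4, B4–B5, B5–B6, B6–B7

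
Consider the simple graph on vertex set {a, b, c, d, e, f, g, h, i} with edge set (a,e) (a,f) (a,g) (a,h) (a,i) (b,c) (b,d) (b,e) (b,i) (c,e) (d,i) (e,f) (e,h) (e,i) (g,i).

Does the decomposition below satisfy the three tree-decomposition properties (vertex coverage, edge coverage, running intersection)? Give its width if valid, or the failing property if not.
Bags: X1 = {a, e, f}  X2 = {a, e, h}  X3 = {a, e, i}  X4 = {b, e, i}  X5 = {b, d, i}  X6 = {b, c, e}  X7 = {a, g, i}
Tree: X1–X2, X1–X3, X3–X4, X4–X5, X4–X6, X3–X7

Yes; width 2.

Checking the three conditions: (i) the bags cover all of {a, b, c, d, e, f, g, h, i}; (ii) for each edge, some bag contains both endpoints; (iii) the bags containing any fixed vertex form a subtree. All hold, so the decomposition is valid with width 3 − 1 = 2.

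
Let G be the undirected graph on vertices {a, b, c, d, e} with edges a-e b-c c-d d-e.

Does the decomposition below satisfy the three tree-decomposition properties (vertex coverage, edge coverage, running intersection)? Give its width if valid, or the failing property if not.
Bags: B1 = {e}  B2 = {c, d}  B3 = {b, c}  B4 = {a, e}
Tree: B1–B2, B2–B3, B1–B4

No — edge (d,e) lies in no bag.

A tree decomposition must satisfy three properties: every vertex lies in some bag; for every edge, both endpoints lie together in some bag; and for every vertex, the bags containing it form a connected subtree. Here edge (d,e) lies in no bag, so the decomposition is invalid.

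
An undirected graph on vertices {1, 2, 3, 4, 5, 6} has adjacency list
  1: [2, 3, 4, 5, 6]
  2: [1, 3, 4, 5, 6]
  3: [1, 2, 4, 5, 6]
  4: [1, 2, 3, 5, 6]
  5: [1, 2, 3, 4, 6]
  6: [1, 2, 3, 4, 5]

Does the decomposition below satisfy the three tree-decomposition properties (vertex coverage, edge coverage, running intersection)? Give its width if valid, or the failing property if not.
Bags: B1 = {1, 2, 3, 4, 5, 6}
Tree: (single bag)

Vertex coverage: the bags together contain {1, 2, 3, 4, 5, 6}, the full vertex set. Edge coverage: each edge of G has both endpoints in at least one bag. Running intersection: for every vertex, the bags containing it form a connected subtree. All three properties hold, so this is a valid tree decomposition of width max|bag| − 1 = 5, and hence tw(G) ≤ 5.

Yes; width 5.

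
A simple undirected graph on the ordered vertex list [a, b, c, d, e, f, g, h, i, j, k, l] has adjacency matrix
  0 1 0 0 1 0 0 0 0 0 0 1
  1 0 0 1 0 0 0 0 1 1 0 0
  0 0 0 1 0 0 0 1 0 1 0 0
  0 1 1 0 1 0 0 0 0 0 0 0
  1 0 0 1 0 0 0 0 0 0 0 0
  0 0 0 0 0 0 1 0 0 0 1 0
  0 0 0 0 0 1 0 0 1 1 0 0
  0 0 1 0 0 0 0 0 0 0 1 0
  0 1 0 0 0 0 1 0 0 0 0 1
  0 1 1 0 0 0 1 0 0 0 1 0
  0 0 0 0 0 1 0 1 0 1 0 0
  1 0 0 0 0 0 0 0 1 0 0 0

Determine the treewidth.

A width-3 tree decomposition is:
Bags: B1 = {c, f, h, k}  B2 = {c, f, j, k}  B3 = {c, f, g, j}  B4 = {c, d, g, j}  B5 = {b, d, g, j}  B6 = {b, d, g, i}  B7 = {b, d, e, i}  B8 = {a, b, e, i}  B9 = {a, e, i, l}
Tree: B1–B2, B2–B3, B3–B4, B4–B5, B5–B6, B6–B7, B7–B8, B8–B9
The largest bag has 4 vertices, giving width 3; this decomposition certifies tw(G) ≤ 3. For the lower bound: the 4 vertex sets {f,h,k}, {c}, {j}, {b,d,g,i} are disjoint, each induces a connected subgraph, and every pair is joined by at least one edge of G. Contracting each set to a single vertex therefore yields K_{4} as a minor, and since treewidth is minor-monotone, tw(G) ≥ tw(K_{4}) = 3. Hence tw(G) = 3 exactly.

3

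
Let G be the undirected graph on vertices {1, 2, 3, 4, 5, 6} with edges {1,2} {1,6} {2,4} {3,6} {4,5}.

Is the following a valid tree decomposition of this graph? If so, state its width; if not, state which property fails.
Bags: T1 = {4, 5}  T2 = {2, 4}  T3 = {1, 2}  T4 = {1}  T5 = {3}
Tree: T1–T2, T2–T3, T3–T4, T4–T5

A tree decomposition must satisfy three properties: every vertex lies in some bag; for every edge, both endpoints lie together in some bag; and for every vertex, the bags containing it form a connected subtree. Here vertex 6 appears in no bag, so the decomposition is invalid.

No — vertex 6 appears in no bag.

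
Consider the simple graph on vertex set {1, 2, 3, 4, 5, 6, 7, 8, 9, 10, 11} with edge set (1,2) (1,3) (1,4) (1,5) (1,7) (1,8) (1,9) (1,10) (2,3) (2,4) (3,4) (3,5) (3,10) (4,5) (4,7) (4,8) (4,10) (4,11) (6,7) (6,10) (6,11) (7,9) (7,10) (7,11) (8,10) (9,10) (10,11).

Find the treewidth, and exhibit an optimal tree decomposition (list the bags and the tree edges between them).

Every bag has size at most 4, so the width is 4 − 1 = 3 and tw(G) ≤ 3. On the other hand G contains the 4-clique {1, 7, 9, 10}. A clique must lie in a single bag of any decomposition, so no decomposition can have width below 3. Therefore the treewidth is 3.

Treewidth 3.
One such decomposition:
Bags: B1 = {4, 7, 10, 11}  B2 = {1, 4, 7, 10}  B3 = {1, 4, 8, 10}  B4 = {1, 7, 9, 10}  B5 = {1, 3, 4, 10}  B6 = {1, 3, 4, 5}  B7 = {1, 2, 3, 4}  B8 = {6, 7, 10, 11}
Tree: B1–B2, B2–B3, B2–B4, B2–B5, B5–B6, B5–B7, B1–B8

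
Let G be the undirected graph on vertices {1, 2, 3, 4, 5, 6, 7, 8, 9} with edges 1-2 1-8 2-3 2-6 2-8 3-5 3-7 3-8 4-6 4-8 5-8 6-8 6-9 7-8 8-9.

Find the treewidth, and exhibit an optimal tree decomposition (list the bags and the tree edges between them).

Every bag has size at most 3, so the width is 3 − 1 = 2 and tw(G) ≤ 2. Conversely, {1, 2, 8} is a clique of size 3, and the vertices of any clique must share a bag in every tree decomposition; so some bag has ≥ 3 vertices and tw(G) ≥ 2. Combining the bounds, tw(G) = 2.

Treewidth 2.
One such decomposition:
Bags: B1 = {1, 2, 8}  B2 = {2, 3, 8}  B3 = {3, 5, 8}  B4 = {2, 6, 8}  B5 = {3, 7, 8}  B6 = {6, 8, 9}  B7 = {4, 6, 8}
Tree: B1–B2, B2–B3, B1–B4, B2–B5, B4–B6, B6–B7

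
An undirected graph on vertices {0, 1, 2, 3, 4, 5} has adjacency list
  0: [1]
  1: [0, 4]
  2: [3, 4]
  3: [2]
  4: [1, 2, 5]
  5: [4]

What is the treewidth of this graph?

A width-1 tree decomposition is:
Bags: B1 = {2, 4}  B2 = {4, 5}  B3 = {2, 3}  B4 = {1, 4}  B5 = {0, 1}
Tree: B1–B2, B1–B3, B1–B4, B4–B5
Every bag has size at most 2, so the width is 2 − 1 = 1 and tw(G) ≤ 1. Any graph with an edge has treewidth ≥ 1, and G has the edge 2–4. Combining the bounds, tw(G) = 1.

1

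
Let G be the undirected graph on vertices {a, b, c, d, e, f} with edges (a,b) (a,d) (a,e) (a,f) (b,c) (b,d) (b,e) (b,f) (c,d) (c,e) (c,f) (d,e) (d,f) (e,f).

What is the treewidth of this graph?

4

A width-4 tree decomposition is:
Bags: B1 = {a, b, d, e, f}  B2 = {b, c, d, e, f}
Tree: B1–B2
The largest bag has 5 vertices, giving width 4; this decomposition certifies tw(G) ≤ 4. For the lower bound, the 5 vertices {b, c, d, e, f} are pairwise adjacent, and any tree decomposition puts a clique entirely inside one bag — forcing width ≥ 4. Therefore the treewidth is 4.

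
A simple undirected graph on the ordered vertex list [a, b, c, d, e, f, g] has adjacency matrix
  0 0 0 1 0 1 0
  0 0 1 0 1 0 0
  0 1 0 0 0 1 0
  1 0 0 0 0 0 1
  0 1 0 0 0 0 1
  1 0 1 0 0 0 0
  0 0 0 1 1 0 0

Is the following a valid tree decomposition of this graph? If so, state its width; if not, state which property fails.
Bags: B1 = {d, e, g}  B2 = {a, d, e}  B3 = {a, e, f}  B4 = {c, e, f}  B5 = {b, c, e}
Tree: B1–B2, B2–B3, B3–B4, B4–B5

Yes; width 2.

Checking the three conditions: (i) the bags cover all of {a, b, c, d, e, f, g}; (ii) for each edge, some bag contains both endpoints; (iii) the bags containing any fixed vertex form a subtree. All hold, so the decomposition is valid with width 3 − 1 = 2.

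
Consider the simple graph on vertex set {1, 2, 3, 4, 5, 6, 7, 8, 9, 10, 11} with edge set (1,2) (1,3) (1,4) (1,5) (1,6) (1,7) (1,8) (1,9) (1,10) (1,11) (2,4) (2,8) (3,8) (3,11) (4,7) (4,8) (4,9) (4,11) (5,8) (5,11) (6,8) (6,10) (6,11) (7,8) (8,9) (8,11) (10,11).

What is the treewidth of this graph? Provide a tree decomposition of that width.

Each bag holds 4 vertices, so the decomposition has width 3, which upper-bounds the treewidth. On the other hand G contains the 4-clique {1, 3, 8, 11}. A clique must lie in a single bag of any decomposition, so no decomposition can have width below 3. Hence tw(G) = 3 exactly.

Treewidth 3.
One such decomposition:
Bags: B1 = {1, 4, 7, 8}  B2 = {1, 4, 8, 11}  B3 = {1, 5, 8, 11}  B4 = {1, 6, 8, 11}  B5 = {1, 6, 10, 11}  B6 = {1, 2, 4, 8}  B7 = {1, 4, 8, 9}  B8 = {1, 3, 8, 11}
Tree: B1–B2, B2–B3, B3–B4, B4–B5, B1–B6, B1–B7, B3–B8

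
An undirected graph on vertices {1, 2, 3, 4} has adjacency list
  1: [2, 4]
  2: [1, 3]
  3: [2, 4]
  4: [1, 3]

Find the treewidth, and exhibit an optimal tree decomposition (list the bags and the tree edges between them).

Each bag holds 3 vertices, so the decomposition has width 2, which upper-bounds the treewidth. For the lower bound, G contains the cycle 3–2–1–4–3, so G is not a forest; only forests have treewidth ≤ 1, hence tw(G) ≥ 2. Combining the bounds, tw(G) = 2.

Treewidth 2.
Bags: B1 = {1, 2, 3}  B2 = {1, 3, 4}
Tree: B1–B2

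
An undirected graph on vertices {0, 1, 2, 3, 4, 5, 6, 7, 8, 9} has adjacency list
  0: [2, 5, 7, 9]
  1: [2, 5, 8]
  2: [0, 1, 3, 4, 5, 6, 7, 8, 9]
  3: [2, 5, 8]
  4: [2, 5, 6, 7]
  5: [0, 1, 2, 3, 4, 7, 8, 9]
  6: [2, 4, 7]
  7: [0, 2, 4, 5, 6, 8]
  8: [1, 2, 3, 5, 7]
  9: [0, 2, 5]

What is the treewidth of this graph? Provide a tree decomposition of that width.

Treewidth 3.
Bags: B1 = {2, 4, 5, 7}  B2 = {0, 2, 5, 7}  B3 = {2, 5, 7, 8}  B4 = {1, 2, 5, 8}  B5 = {0, 2, 5, 9}  B6 = {2, 4, 6, 7}  B7 = {2, 3, 5, 8}
Tree: B1–B2, B1–B3, B3–B4, B2–B5, B1–B6, B3–B7

Every bag has size at most 4, so the width is 4 − 1 = 3 and tw(G) ≤ 3. Conversely, {1, 2, 5, 8} is a clique of size 4, and the vertices of any clique must share a bag in every tree decomposition; so some bag has ≥ 4 vertices and tw(G) ≥ 3. Combining the bounds, tw(G) = 3.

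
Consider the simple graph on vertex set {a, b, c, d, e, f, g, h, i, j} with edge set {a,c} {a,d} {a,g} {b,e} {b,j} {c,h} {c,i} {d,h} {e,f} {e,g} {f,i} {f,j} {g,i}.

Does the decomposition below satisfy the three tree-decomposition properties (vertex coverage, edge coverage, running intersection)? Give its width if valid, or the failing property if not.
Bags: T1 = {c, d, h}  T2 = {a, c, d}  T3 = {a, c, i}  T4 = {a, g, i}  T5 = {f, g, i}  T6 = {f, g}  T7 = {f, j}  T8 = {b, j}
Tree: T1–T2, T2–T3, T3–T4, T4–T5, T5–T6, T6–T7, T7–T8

A tree decomposition must satisfy three properties: every vertex lies in some bag; for every edge, both endpoints lie together in some bag; and for every vertex, the bags containing it form a connected subtree. Here vertex e appears in no bag, so the decomposition is invalid.

No — vertex e appears in no bag.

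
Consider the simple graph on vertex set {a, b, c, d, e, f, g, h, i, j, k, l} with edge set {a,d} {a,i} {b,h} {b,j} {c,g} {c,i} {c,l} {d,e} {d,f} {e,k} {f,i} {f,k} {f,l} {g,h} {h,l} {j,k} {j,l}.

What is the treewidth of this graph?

3

A width-3 tree decomposition is:
Bags: B1 = {a, d, e, i}  B2 = {d, e, f, i}  B3 = {e, f, i, k}  B4 = {c, f, i, k}  B5 = {c, f, k, l}  B6 = {c, j, k, l}  B7 = {c, g, j, l}  B8 = {g, h, j, l}  B9 = {b, g, h, j}
Tree: B1–B2, B2–B3, B3–B4, B4–B5, B5–B6, B6–B7, B7–B8, B8–B9
The largest bag has 4 vertices, giving width 3; this decomposition certifies tw(G) ≤ 3. For the lower bound: the 4 vertex sets {a,d,e}, {i}, {f}, {c,j,k,l} are disjoint, each induces a connected subgraph, and every pair is joined by at least one edge of G. Contracting each set to a single vertex therefore yields K_{4} as a minor, and since treewidth is minor-monotone, tw(G) ≥ tw(K_{4}) = 3. Combining the bounds, tw(G) = 3.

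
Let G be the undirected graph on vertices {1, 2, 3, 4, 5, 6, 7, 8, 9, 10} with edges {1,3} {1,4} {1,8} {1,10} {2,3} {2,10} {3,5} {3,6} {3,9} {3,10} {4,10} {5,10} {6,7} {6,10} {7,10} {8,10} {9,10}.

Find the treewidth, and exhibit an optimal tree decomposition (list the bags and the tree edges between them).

Each bag holds 3 vertices, so the decomposition has width 2, which upper-bounds the treewidth. For the lower bound, the 3 vertices {1, 8, 10} are pairwise adjacent, and any tree decomposition puts a clique entirely inside one bag — forcing width ≥ 2. The upper and lower bounds meet at 2, so that is the treewidth.

Treewidth 2.
One optimal decomposition is:
Bags: B1 = {1, 3, 10}  B2 = {3, 6, 10}  B3 = {3, 9, 10}  B4 = {2, 3, 10}  B5 = {6, 7, 10}  B6 = {3, 5, 10}  B7 = {1, 4, 10}  B8 = {1, 8, 10}
Tree: B1–B2, B2–B3, B2–B4, B2–B5, B1–B6, B1–B7, B7–B8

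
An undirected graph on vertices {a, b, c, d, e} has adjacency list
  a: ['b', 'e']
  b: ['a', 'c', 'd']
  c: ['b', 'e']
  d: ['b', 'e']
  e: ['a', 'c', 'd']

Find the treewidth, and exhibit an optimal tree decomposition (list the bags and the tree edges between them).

Each bag holds 3 vertices, so the decomposition has width 2, which upper-bounds the treewidth. The edges d–b–c–e–d form a cycle, so G is not a tree and its treewidth is at least 2. Hence tw(G) = 2 exactly.

Treewidth 2.
One such decomposition:
Bags: B1 = {b, d, e}  B2 = {b, c, e}  B3 = {a, b, e}
Tree: B1–B2, B2–B3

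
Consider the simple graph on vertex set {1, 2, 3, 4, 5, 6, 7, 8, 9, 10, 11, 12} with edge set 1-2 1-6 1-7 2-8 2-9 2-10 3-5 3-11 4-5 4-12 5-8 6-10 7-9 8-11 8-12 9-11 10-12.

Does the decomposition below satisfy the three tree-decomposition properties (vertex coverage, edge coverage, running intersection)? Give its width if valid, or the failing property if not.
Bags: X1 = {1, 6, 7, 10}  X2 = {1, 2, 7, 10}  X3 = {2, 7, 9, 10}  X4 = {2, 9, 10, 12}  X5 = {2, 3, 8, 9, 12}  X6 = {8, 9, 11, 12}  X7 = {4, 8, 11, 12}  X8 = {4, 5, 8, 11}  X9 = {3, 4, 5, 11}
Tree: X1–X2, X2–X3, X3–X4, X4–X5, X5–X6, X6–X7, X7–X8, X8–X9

No — bags containing vertex 3 are not connected in the tree.

A tree decomposition must satisfy three properties: every vertex lies in some bag; for every edge, both endpoints lie together in some bag; and for every vertex, the bags containing it form a connected subtree. Here bags containing vertex 3 are not connected in the tree, so the decomposition is invalid.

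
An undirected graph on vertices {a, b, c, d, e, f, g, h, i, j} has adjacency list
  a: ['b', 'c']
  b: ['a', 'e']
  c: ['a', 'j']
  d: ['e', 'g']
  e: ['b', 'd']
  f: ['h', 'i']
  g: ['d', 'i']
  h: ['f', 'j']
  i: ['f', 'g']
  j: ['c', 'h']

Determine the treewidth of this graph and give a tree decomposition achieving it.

Each bag holds 3 vertices, so the decomposition has width 2, which upper-bounds the treewidth. Since d–e–b–a–c–j–h–f–i–g–d is a cycle in G, G is not acyclic. Forests are exactly the graphs of treewidth ≤ 1, so tw(G) ≥ 2. Hence tw(G) = 2 exactly.

Treewidth 2.
Bags: B1 = {b, d, e}  B2 = {a, b, d}  B3 = {a, c, d}  B4 = {c, d, j}  B5 = {d, h, j}  B6 = {d, f, h}  B7 = {d, f, i}  B8 = {d, g, i}
Tree: B1–B2, B2–B3, B3–B4, B4–B5, B5–B6, B6–B7, B7–B8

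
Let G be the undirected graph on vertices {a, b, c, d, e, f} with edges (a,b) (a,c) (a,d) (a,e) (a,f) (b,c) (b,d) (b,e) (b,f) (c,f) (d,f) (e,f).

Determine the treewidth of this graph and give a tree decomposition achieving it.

Treewidth 3.
One such decomposition:
Bags: B1 = {a, b, e, f}  B2 = {a, b, c, f}  B3 = {a, b, d, f}
Tree: B1–B2, B1–B3

Each bag holds 4 vertices, so the decomposition has width 3, which upper-bounds the treewidth. On the other hand G contains the 4-clique {a, b, d, f}. A clique must lie in a single bag of any decomposition, so no decomposition can have width below 3. Therefore the treewidth is 3.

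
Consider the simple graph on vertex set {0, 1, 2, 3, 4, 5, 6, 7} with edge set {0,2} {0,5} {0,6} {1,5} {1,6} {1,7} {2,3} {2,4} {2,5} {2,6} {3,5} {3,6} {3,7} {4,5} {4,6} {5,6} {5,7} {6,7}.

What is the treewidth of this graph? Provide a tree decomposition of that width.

Each bag holds 4 vertices, so the decomposition has width 3, which upper-bounds the treewidth. On the other hand G contains the 4-clique {1, 5, 6, 7}. A clique must lie in a single bag of any decomposition, so no decomposition can have width below 3. Hence tw(G) = 3 exactly.

Treewidth 3.
One such decomposition:
Bags: B1 = {1, 5, 6, 7}  B2 = {3, 5, 6, 7}  B3 = {2, 3, 5, 6}  B4 = {2, 4, 5, 6}  B5 = {0, 2, 5, 6}
Tree: B1–B2, B2–B3, B3–B4, B4–B5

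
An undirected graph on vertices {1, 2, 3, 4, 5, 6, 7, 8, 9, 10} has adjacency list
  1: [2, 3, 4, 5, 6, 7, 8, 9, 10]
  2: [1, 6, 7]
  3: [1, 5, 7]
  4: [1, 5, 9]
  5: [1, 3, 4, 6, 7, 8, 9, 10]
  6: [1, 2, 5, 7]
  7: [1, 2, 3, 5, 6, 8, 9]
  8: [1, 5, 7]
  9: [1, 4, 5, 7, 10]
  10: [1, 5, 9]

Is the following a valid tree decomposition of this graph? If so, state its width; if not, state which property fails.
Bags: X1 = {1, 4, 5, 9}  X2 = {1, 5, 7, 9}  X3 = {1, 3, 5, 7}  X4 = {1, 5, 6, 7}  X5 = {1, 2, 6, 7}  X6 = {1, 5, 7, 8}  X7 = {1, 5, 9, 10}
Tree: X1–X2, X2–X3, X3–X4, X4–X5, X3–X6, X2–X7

Yes; width 3.

Vertex coverage: the bags together contain {1, 2, 3, 4, 5, 6, 7, 8, 9, 10}, the full vertex set. Edge coverage: each edge of G has both endpoints in at least one bag. Running intersection: for every vertex, the bags containing it form a connected subtree. All three properties hold, so this is a valid tree decomposition of width max|bag| − 1 = 3, and hence tw(G) ≤ 3.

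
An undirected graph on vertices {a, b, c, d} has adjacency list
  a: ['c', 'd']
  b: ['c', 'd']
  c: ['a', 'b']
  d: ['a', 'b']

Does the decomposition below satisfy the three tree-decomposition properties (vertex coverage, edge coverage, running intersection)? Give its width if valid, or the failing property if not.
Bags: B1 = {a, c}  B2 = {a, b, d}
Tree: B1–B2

A tree decomposition must satisfy three properties: every vertex lies in some bag; for every edge, both endpoints lie together in some bag; and for every vertex, the bags containing it form a connected subtree. Here edge (b,c) lies in no bag, so the decomposition is invalid.

No — edge (b,c) lies in no bag.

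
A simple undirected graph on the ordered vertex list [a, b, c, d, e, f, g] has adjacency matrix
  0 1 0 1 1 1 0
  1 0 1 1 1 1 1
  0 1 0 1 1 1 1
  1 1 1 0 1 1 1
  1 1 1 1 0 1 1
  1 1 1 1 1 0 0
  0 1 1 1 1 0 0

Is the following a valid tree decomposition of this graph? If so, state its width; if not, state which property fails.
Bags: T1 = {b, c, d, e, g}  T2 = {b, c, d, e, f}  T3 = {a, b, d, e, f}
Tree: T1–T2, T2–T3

Checking the three conditions: (i) the bags cover all of {a, b, c, d, e, f, g}; (ii) for each edge, some bag contains both endpoints; (iii) the bags containing any fixed vertex form a subtree. All hold, so the decomposition is valid with width 5 − 1 = 4.

Yes; width 4.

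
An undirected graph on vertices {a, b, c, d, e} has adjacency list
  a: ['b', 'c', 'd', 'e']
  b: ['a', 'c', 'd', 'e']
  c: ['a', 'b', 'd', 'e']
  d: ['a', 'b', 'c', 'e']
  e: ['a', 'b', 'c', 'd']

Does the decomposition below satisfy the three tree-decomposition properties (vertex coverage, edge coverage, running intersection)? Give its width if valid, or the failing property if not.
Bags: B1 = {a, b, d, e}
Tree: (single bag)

A tree decomposition must satisfy three properties: every vertex lies in some bag; for every edge, both endpoints lie together in some bag; and for every vertex, the bags containing it form a connected subtree. Here vertex c appears in no bag, so the decomposition is invalid.

No — vertex c appears in no bag.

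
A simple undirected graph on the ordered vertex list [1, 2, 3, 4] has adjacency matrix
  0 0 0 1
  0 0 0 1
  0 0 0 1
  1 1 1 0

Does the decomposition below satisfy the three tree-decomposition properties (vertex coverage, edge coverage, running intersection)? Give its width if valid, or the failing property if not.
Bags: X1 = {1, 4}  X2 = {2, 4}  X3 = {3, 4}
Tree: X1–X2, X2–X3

Yes; width 1.

Every vertex of G appears in some bag (union = {1, 2, 3, 4}); every edge is covered by a bag; and for each vertex v the set of bags containing v is connected in the bag tree. The decomposition is therefore valid. The largest bag has 2 vertices, so the width is 1.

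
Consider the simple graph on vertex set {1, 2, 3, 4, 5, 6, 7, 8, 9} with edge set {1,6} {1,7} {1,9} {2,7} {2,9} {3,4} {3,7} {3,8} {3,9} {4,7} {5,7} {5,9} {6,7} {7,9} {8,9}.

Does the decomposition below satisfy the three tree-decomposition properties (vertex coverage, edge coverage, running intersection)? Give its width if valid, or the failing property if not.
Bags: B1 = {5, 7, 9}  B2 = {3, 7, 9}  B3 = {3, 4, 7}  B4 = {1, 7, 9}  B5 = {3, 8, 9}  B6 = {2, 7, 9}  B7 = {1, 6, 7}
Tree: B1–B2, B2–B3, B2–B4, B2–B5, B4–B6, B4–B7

Yes; width 2.

Vertex coverage: the bags together contain {1, 2, 3, 4, 5, 6, 7, 8, 9}, the full vertex set. Edge coverage: each edge of G has both endpoints in at least one bag. Running intersection: for every vertex, the bags containing it form a connected subtree. All three properties hold, so this is a valid tree decomposition of width max|bag| − 1 = 2, and hence tw(G) ≤ 2.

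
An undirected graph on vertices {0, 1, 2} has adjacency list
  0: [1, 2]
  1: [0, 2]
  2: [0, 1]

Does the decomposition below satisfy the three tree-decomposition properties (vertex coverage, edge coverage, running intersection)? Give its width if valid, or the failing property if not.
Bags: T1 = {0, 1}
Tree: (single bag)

No — vertex 2 appears in no bag.

A tree decomposition must satisfy three properties: every vertex lies in some bag; for every edge, both endpoints lie together in some bag; and for every vertex, the bags containing it form a connected subtree. Here vertex 2 appears in no bag, so the decomposition is invalid.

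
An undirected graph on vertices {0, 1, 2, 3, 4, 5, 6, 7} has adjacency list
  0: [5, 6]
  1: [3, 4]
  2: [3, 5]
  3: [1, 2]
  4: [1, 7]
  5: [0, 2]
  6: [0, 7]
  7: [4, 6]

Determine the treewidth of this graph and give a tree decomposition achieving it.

Treewidth 2.
One such decomposition:
Bags: B1 = {4, 6, 7}  B2 = {0, 4, 6}  B3 = {0, 4, 5}  B4 = {2, 4, 5}  B5 = {2, 3, 4}  B6 = {1, 3, 4}
Tree: B1–B2, B2–B3, B3–B4, B4–B5, B5–B6

The largest bag has 3 vertices, giving width 2; this decomposition certifies tw(G) ≤ 2. For the lower bound, G contains the cycle 4–7–6–0–5–2–3–1–4, so G is not a forest; only forests have treewidth ≤ 1, hence tw(G) ≥ 2. Hence tw(G) = 2 exactly.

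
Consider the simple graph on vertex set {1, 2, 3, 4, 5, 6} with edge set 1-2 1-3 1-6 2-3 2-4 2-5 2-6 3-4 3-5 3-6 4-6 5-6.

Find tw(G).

3

A width-3 tree decomposition is:
Bags: B1 = {2, 3, 5, 6}  B2 = {2, 3, 4, 6}  B3 = {1, 2, 3, 6}
Tree: B1–B2, B2–B3
The largest bag has 4 vertices, giving width 3; this decomposition certifies tw(G) ≤ 3. For the lower bound, the 4 vertices {1, 2, 3, 6} are pairwise adjacent, and any tree decomposition puts a clique entirely inside one bag — forcing width ≥ 3. Hence tw(G) = 3 exactly.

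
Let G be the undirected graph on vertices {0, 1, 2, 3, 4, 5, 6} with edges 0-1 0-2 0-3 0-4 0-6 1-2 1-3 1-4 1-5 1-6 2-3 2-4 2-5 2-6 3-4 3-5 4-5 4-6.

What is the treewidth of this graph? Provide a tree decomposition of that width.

Treewidth 4.
Bags: B1 = {0, 1, 2, 3, 4}  B2 = {0, 1, 2, 4, 6}  B3 = {1, 2, 3, 4, 5}
Tree: B1–B2, B1–B3

Each bag holds 5 vertices, so the decomposition has width 4, which upper-bounds the treewidth. For the lower bound, the 5 vertices {0, 1, 2, 3, 4} are pairwise adjacent, and any tree decomposition puts a clique entirely inside one bag — forcing width ≥ 4. Combining the bounds, tw(G) = 4.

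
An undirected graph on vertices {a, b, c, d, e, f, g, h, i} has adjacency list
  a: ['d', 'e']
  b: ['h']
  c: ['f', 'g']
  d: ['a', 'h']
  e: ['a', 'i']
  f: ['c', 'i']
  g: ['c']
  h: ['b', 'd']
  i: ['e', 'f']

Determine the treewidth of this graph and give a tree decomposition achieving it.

Treewidth 1.
One optimal decomposition is:
Bags: B1 = {b, h}  B2 = {d, h}  B3 = {a, d}  B4 = {a, e}  B5 = {e, i}  B6 = {f, i}  B7 = {c, f}  B8 = {c, g}
Tree: B1–B2, B2–B3, B3–B4, B4–B5, B5–B6, B6–B7, B7–B8

The largest bag has 2 vertices, giving width 1; this decomposition certifies tw(G) ≤ 1. G has an edge, so its treewidth is at least 1. Hence tw(G) = 1 exactly.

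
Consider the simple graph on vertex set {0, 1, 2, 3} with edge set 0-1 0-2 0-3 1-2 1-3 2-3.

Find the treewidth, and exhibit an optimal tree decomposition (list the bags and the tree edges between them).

A single bag containing all 4 vertices is trivially a valid decomposition of width 3. Conversely, {0, 1, 2, 3} is a clique of size 4, and the vertices of any clique must share a bag in every tree decomposition; so some bag has ≥ 4 vertices and tw(G) ≥ 3. Hence tw(G) = 3 exactly.

Treewidth 3.
One optimal decomposition is:
Bags: B1 = {0, 1, 2, 3}
Tree: (single bag)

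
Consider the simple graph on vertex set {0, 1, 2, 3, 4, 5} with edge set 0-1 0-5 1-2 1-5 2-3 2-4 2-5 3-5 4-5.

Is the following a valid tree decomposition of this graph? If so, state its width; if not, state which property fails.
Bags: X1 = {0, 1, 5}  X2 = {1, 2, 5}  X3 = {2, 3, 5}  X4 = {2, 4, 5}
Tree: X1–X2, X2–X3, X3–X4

Yes; width 2.

Vertex coverage: the bags together contain {0, 1, 2, 3, 4, 5}, the full vertex set. Edge coverage: each edge of G has both endpoints in at least one bag. Running intersection: for every vertex, the bags containing it form a connected subtree. All three properties hold, so this is a valid tree decomposition of width max|bag| − 1 = 2, and hence tw(G) ≤ 2.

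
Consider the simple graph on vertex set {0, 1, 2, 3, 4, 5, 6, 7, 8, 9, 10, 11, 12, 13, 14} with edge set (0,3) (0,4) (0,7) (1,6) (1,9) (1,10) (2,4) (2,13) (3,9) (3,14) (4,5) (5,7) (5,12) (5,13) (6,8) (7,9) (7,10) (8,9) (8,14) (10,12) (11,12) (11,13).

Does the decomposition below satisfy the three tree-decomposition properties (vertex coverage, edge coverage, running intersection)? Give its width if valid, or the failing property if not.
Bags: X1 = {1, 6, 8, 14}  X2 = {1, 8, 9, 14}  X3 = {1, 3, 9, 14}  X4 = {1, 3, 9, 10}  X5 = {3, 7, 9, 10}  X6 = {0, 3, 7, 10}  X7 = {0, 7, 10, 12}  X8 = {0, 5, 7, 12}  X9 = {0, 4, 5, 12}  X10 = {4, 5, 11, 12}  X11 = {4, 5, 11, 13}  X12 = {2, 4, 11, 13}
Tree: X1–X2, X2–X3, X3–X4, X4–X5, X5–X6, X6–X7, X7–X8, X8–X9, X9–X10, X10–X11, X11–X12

Yes; width 3.

Every vertex of G appears in some bag (union = {0, 1, 2, 3, 4, 5, 6, 7, 8, 9, 10, 11, 12, 13, 14}); every edge is covered by a bag; and for each vertex v the set of bags containing v is connected in the bag tree. The decomposition is therefore valid. The largest bag has 4 vertices, so the width is 3.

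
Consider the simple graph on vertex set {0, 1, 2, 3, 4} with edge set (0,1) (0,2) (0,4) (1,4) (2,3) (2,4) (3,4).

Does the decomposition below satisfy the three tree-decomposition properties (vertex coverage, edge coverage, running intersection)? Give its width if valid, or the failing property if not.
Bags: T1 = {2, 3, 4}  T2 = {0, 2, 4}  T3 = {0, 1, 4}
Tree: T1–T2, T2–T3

Yes; width 2.

Checking the three conditions: (i) the bags cover all of {0, 1, 2, 3, 4}; (ii) for each edge, some bag contains both endpoints; (iii) the bags containing any fixed vertex form a subtree. All hold, so the decomposition is valid with width 3 − 1 = 2.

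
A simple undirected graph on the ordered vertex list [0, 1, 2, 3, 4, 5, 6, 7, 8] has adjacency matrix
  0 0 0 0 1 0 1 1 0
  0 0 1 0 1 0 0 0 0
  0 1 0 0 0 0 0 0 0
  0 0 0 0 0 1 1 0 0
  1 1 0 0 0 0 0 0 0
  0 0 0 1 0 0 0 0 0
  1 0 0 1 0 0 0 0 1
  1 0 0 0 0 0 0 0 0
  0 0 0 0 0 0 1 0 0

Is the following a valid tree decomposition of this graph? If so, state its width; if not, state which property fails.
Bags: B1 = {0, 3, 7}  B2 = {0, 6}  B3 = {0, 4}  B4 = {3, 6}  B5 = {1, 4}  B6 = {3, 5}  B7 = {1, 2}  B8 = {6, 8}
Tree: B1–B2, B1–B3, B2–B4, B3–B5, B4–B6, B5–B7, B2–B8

No — bags containing vertex 3 are not connected in the tree.

A tree decomposition must satisfy three properties: every vertex lies in some bag; for every edge, both endpoints lie together in some bag; and for every vertex, the bags containing it form a connected subtree. Here bags containing vertex 3 are not connected in the tree, so the decomposition is invalid.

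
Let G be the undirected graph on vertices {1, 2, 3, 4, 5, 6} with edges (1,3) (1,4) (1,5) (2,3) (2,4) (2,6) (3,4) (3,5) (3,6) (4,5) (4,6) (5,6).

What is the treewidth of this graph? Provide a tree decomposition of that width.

Treewidth 3.
One optimal decomposition is:
Bags: B1 = {1, 3, 4, 5}  B2 = {3, 4, 5, 6}  B3 = {2, 3, 4, 6}
Tree: B1–B2, B2–B3

The largest bag has 4 vertices, giving width 3; this decomposition certifies tw(G) ≤ 3. For the lower bound, the 4 vertices {2, 3, 4, 6} are pairwise adjacent, and any tree decomposition puts a clique entirely inside one bag — forcing width ≥ 3. Hence tw(G) = 3 exactly.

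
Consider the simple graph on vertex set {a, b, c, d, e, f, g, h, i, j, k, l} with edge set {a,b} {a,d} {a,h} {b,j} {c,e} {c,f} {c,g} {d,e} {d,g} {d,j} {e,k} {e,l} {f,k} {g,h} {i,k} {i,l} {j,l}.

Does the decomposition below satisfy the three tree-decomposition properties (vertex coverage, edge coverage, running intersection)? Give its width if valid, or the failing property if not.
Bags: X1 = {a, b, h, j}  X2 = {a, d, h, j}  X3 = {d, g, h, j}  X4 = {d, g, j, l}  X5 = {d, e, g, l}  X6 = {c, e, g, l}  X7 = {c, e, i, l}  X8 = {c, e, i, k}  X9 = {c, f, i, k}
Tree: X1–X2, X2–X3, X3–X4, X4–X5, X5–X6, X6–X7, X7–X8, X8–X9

Checking the three conditions: (i) the bags cover all of {a, b, c, d, e, f, g, h, i, j, k, l}; (ii) for each edge, some bag contains both endpoints; (iii) the bags containing any fixed vertex form a subtree. All hold, so the decomposition is valid with width 4 − 1 = 3.

Yes; width 3.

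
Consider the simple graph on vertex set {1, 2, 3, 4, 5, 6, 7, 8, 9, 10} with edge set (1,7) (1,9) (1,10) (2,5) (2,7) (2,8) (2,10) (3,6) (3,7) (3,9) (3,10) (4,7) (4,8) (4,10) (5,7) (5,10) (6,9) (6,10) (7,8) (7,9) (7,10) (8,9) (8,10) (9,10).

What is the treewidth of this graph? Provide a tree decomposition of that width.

Every bag has size at most 4, so the width is 4 − 1 = 3 and tw(G) ≤ 3. Conversely, {3, 6, 9, 10} is a clique of size 4, and the vertices of any clique must share a bag in every tree decomposition; so some bag has ≥ 4 vertices and tw(G) ≥ 3. Combining the bounds, tw(G) = 3.

Treewidth 3.
One such decomposition:
Bags: B1 = {2, 7, 8, 10}  B2 = {7, 8, 9, 10}  B3 = {1, 7, 9, 10}  B4 = {3, 7, 9, 10}  B5 = {3, 6, 9, 10}  B6 = {2, 5, 7, 10}  B7 = {4, 7, 8, 10}
Tree: B1–B2, B2–B3, B2–B4, B4–B5, B1–B6, B2–B7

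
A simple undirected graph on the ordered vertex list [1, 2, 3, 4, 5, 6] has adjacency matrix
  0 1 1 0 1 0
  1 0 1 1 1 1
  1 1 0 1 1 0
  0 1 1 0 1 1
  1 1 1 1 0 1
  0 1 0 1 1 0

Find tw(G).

3

A width-3 tree decomposition is:
Bags: B1 = {2, 4, 5, 6}  B2 = {2, 3, 4, 5}  B3 = {1, 2, 3, 5}
Tree: B1–B2, B2–B3
The largest bag has 4 vertices, giving width 3; this decomposition certifies tw(G) ≤ 3. Conversely, {1, 2, 3, 5} is a clique of size 4, and the vertices of any clique must share a bag in every tree decomposition; so some bag has ≥ 4 vertices and tw(G) ≥ 3. Therefore the treewidth is 3.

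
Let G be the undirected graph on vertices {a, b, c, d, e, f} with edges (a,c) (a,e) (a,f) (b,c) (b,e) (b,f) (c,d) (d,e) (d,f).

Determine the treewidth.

A width-3 tree decomposition is:
Bags: B1 = {a, c, e, f}  B2 = {c, d, e, f}  B3 = {b, c, e, f}
Tree: B1–B2, B2–B3
The largest bag has 4 vertices, giving width 3; this decomposition certifies tw(G) ≤ 3. For the lower bound: the 4 vertex sets {a,e}, {c,d}, {f}, {b} are disjoint, each induces a connected subgraph, and every pair is joined by at least one edge of G. Contracting each set to a single vertex therefore yields K_{4} as a minor, and since treewidth is minor-monotone, tw(G) ≥ tw(K_{4}) = 3. Therefore the treewidth is 3.

3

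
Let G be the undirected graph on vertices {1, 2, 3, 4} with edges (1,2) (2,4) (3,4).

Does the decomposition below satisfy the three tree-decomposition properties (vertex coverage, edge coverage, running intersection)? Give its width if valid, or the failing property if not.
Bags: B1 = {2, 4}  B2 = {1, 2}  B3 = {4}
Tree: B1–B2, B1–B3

No — vertex 3 appears in no bag.

A tree decomposition must satisfy three properties: every vertex lies in some bag; for every edge, both endpoints lie together in some bag; and for every vertex, the bags containing it form a connected subtree. Here vertex 3 appears in no bag, so the decomposition is invalid.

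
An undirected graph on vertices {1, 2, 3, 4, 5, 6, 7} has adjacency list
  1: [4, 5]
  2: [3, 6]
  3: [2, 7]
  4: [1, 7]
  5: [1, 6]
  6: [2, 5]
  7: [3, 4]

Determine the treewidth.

A width-2 tree decomposition is:
Bags: B1 = {1, 4, 5}  B2 = {4, 5, 7}  B3 = {3, 5, 7}  B4 = {2, 3, 5}  B5 = {2, 5, 6}
Tree: B1–B2, B2–B3, B3–B4, B4–B5
Each bag holds 3 vertices, so the decomposition has width 2, which upper-bounds the treewidth. The edges 5–1–4–7–3–2–6–5 form a cycle, so G is not a tree and its treewidth is at least 2. Hence tw(G) = 2 exactly.

2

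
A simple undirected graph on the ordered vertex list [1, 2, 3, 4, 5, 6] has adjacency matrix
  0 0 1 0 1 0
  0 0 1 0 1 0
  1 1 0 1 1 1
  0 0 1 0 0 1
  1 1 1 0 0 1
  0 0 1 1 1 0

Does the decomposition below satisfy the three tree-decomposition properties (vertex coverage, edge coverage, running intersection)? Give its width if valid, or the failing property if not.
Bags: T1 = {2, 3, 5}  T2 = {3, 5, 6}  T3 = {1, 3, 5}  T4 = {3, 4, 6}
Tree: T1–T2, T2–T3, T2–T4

Yes; width 2.

Every vertex of G appears in some bag (union = {1, 2, 3, 4, 5, 6}); every edge is covered by a bag; and for each vertex v the set of bags containing v is connected in the bag tree. The decomposition is therefore valid. The largest bag has 3 vertices, so the width is 2.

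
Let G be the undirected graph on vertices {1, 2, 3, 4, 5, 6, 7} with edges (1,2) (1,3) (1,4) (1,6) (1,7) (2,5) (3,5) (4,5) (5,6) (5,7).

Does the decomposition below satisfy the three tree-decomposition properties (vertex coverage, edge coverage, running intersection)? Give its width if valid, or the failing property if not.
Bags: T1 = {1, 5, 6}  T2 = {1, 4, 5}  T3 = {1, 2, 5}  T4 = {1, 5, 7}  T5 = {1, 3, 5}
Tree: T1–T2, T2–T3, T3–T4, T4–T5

Every vertex of G appears in some bag (union = {1, 2, 3, 4, 5, 6, 7}); every edge is covered by a bag; and for each vertex v the set of bags containing v is connected in the bag tree. The decomposition is therefore valid. The largest bag has 3 vertices, so the width is 2.

Yes; width 2.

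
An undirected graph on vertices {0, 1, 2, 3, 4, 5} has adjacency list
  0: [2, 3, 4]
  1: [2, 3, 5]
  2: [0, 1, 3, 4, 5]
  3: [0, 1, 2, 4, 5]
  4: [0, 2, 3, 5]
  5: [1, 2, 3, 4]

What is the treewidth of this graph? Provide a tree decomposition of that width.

Treewidth 3.
One such decomposition:
Bags: B1 = {0, 2, 3, 4}  B2 = {2, 3, 4, 5}  B3 = {1, 2, 3, 5}
Tree: B1–B2, B2–B3

Each bag holds 4 vertices, so the decomposition has width 3, which upper-bounds the treewidth. On the other hand G contains the 4-clique {1, 2, 3, 5}. A clique must lie in a single bag of any decomposition, so no decomposition can have width below 3. The upper and lower bounds meet at 3, so that is the treewidth.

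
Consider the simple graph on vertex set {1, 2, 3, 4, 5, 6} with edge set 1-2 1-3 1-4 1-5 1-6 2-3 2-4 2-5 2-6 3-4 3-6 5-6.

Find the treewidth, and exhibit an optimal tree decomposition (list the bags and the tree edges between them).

Each bag holds 4 vertices, so the decomposition has width 3, which upper-bounds the treewidth. On the other hand G contains the 4-clique {1, 2, 3, 4}. A clique must lie in a single bag of any decomposition, so no decomposition can have width below 3. The upper and lower bounds meet at 3, so that is the treewidth.

Treewidth 3.
One optimal decomposition is:
Bags: B1 = {1, 2, 3, 4}  B2 = {1, 2, 3, 6}  B3 = {1, 2, 5, 6}
Tree: B1–B2, B2–B3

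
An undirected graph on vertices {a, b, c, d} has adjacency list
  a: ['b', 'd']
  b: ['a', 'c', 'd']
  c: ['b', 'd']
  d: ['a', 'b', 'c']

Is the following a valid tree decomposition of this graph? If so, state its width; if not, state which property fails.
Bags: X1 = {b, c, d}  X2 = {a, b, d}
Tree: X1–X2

Vertex coverage: the bags together contain {a, b, c, d}, the full vertex set. Edge coverage: each edge of G has both endpoints in at least one bag. Running intersection: for every vertex, the bags containing it form a connected subtree. All three properties hold, so this is a valid tree decomposition of width max|bag| − 1 = 2, and hence tw(G) ≤ 2.

Yes; width 2.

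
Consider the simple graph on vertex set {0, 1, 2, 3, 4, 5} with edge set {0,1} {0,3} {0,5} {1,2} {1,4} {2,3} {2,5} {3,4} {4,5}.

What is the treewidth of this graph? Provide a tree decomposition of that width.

Treewidth 3.
One optimal decomposition is:
Bags: B1 = {1, 2, 3, 5}  B2 = {1, 3, 4, 5}  B3 = {0, 1, 3, 5}
Tree: B1–B2, B2–B3

The largest bag has 4 vertices, giving width 3; this decomposition certifies tw(G) ≤ 3. For the lower bound: the 4 vertex sets {1,2}, {3,4}, {5}, {0} are disjoint, each induces a connected subgraph, and every pair is joined by at least one edge of G. Contracting each set to a single vertex therefore yields K_{4} as a minor, and since treewidth is minor-monotone, tw(G) ≥ tw(K_{4}) = 3. The upper and lower bounds meet at 3, so that is the treewidth.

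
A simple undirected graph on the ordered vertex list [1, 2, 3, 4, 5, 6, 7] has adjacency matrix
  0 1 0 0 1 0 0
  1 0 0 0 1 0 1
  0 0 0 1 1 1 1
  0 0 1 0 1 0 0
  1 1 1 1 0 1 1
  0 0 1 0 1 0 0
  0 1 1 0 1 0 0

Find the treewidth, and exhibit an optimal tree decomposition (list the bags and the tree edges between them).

Every bag has size at most 3, so the width is 3 − 1 = 2 and tw(G) ≤ 2. For the lower bound, the 3 vertices {1, 2, 5} are pairwise adjacent, and any tree decomposition puts a clique entirely inside one bag — forcing width ≥ 2. Combining the bounds, tw(G) = 2.

Treewidth 2.
Bags: B1 = {3, 5, 7}  B2 = {2, 5, 7}  B3 = {1, 2, 5}  B4 = {3, 4, 5}  B5 = {3, 5, 6}
Tree: B1–B2, B2–B3, B1–B4, B1–B5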